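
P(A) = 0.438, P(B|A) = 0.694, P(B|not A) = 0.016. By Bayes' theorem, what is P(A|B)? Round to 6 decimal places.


P(A|B) = P(B|A)*P(A) / P(B), P(B) = P(B|A)*P(A) + P(B|not A)*P(not A)
P(B|A)*P(A) = 0.694 * 0.438 = 0.303972
P(B|not A)*P(not A) = 0.016 * 0.562 = 0.008992
P(B) = 0.303972 + 0.008992 = 0.312964
P(A|B) = 0.303972 / 0.312964 ≈ 0.97126826

0.971268


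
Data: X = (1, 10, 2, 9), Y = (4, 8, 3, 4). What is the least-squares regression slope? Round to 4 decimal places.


b = sum((xi-xbar)(yi-ybar)) / sum((xi-xbar)^2)
n = 4, xbar = 22/4 = 5.5, ybar = 19/4 = 4.75
Sxy = sum((xi-xbar)(yi-ybar)) = 21.5
Sxx = sum((xi-xbar)^2) = 65
b = Sxy / Sxx = 43/130 ≈ 0.330769

0.3308


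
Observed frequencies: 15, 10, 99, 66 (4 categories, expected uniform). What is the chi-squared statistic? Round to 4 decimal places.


chi2 = sum((O-E)^2/E), E = total/4
total = 190, E = 190/4 = 47.5
(15 - 47.5)^2 / 47.5 = 1056.25 / 47.5 = 845/38 ≈ 22.236842
(10 - 47.5)^2 / 47.5 = 1406.25 / 47.5 = 1125/38 ≈ 29.605263
(99 - 47.5)^2 / 47.5 = 2652.25 / 47.5 = 10609/190 ≈ 55.836842
(66 - 47.5)^2 / 47.5 = 342.25 / 47.5 = 1369/190 ≈ 7.205263
chi2 = 10914/95 ≈ 114.884211

114.8842


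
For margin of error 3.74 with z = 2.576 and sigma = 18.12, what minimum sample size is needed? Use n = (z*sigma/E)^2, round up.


z*sigma/E = 2.576 * 18.12 / 3.74 ≈ 12.480513
(z*sigma/E)^2 ≈ 155.763214
round up: n = 156

156


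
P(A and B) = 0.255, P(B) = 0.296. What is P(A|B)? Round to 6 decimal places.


P(A|B) = P(A and B) / P(B) = 0.255 / 0.296 = 255/296 ≈ 0.86148649

0.861486


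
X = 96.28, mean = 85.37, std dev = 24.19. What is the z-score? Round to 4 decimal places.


z = (X - mu) / sigma
X - mu = 96.28 - 85.37 = 10.91
z = 10.91 / 24.19 = 1091/2419 ≈ 0.451013

0.4510


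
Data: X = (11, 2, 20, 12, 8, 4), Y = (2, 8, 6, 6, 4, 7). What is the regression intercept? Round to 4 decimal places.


a = ybar - b*xbar, where b = sum((xi-xbar)(yi-ybar)) / sum((xi-xbar)^2)
n = 6, xbar = 57/6 = 9.5, ybar = 33/6 = 5.5
Sxy = sum((xi-xbar)(yi-ybar)) = -23.5
Sxx = sum((xi-xbar)^2) = 207.5
b = Sxy / Sxx = -47/415 ≈ -0.113253
a = 5.5 - (-0.113253) * 9.5 = 2729/415 ≈ 6.575904

6.5759


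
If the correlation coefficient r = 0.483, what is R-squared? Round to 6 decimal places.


R^2 = r^2 = (0.483)^2 = 0.233289

0.233289


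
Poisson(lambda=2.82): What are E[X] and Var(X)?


E[X] = Var(X) = lambda = 2.82

2.82, 2.82


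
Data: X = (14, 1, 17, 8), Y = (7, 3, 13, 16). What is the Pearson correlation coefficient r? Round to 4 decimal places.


r = sum((xi-xbar)(yi-ybar)) / sqrt(sum((xi-xbar)^2) * sum((yi-ybar)^2))
n = 4, xbar = 40/4 = 10, ybar = 39/4 = 9.75
Sxy = sum((xi-xbar)(yi-ybar)) = 60
Sxx = sum((xi-xbar)^2) = 150
Syy = sum((yi-ybar)^2) = 102.75
sqrt(Sxx*Syy) ≈ 124.147090
r = Sxy / sqrt(Sxx*Syy) = 60 / 124.147090 ≈ 0.483298

0.4833


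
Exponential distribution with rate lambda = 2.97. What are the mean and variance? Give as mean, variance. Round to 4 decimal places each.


mean = 1/lam, var = 1/lam^2
mean = 1 / 2.97 = 100/297 ≈ 0.336700
lam^2 = 2.97^2 = 8.8209
var = 1 / 8.8209 ≈ 0.113367

0.3367, 0.1134


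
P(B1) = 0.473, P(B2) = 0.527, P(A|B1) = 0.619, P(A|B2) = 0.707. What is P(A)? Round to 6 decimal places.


P(A) = P(A|B1)*P(B1) + P(A|B2)*P(B2)
P(A|B1)*P(B1) = 0.619 * 0.473 = 0.292787
P(A|B2)*P(B2) = 0.707 * 0.527 = 0.372589
P(A) = 0.292787 + 0.372589 = 0.665376

0.665376


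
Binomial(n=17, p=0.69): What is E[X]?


E[X] = n*p = 17 * 0.69 = 11.73

11.73


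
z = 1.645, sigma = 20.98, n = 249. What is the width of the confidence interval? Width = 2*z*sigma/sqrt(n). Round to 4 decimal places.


width = 2*z*sigma/sqrt(n)
2*z*sigma = 2 * 1.645 * 20.98 = 69.0242
sqrt(249) ≈ 15.779734
width = 69.0242 / 15.779734 ≈ 4.374231

4.3742


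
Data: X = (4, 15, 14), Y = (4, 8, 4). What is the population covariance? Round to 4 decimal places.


Cov = (1/n)*sum((xi-xbar)(yi-ybar))
n = 3, xbar = 33/3 = 11, ybar = 16/3 ≈ 5.333333
sum((xi-xbar)(yi-ybar)) = 16
Cov = 16 / 3 = 16/3 ≈ 5.333333

5.3333


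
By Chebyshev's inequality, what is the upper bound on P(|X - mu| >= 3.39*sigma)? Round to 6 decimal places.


P <= 1/k^2
k^2 = 3.39^2 = 11.4921
1/k^2 = 1 / 11.4921 ≈ 0.08701630

0.087016


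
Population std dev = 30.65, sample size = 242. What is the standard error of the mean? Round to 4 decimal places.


SE = sigma / sqrt(n)
sqrt(242) ≈ 15.556349
SE = 30.65 / 15.556349 ≈ 1.970257

1.9703


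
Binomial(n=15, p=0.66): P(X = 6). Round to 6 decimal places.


P = C(n,k) * p^k * (1-p)^(n-k)
C(15,6) = 5005
p^k = 0.66^6 ≈ 0.08265395
(1-p)^(n-k) = 0.34^9 ≈ 0.00006071699
P = 5005 * 0.08265395 * 0.00006071699 ≈ 0.025118

0.025118


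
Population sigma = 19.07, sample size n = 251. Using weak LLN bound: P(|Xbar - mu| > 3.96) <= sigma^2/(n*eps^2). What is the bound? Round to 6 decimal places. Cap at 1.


bound = min(1, sigma^2/(n*eps^2))
sigma^2 = 19.07^2 = 363.6649
n*eps^2 = 251 * 3.96^2 = 251 * 15.6816 = 3936.0816
sigma^2/(n*eps^2) = 363.6649 / 3936.0816 ≈ 0.09239262

0.092393


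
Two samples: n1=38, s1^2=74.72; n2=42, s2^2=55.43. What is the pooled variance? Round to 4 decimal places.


sp^2 = ((n1-1)*s1^2 + (n2-1)*s2^2)/(n1+n2-2)
(n1-1)*s1^2 = 37 * 74.72 = 2764.64
(n2-1)*s2^2 = 41 * 55.43 = 2272.63
numerator = 2764.64 + 2272.63 = 5037.27
n1+n2-2 = 78
sp^2 = 5037.27 / 78 = 167909/2600 ≈ 64.580385

64.5804


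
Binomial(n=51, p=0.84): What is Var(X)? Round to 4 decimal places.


Var = n*p*(1-p) = 51 * 0.84 * 0.16 = 6.8544

6.8544


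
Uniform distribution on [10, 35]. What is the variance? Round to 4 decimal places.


Var = (b-a)^2 / 12
(b-a)^2 = (35 - 10)^2 = 625
Var = 625/12 ≈ 52.083333

52.0833


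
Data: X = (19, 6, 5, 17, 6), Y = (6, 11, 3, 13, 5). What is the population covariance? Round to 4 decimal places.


Cov = (1/n)*sum((xi-xbar)(yi-ybar))
n = 5, xbar = 53/5 = 10.6, ybar = 38/5 = 7.6
sum((xi-xbar)(yi-ybar)) = 43.2
Cov = 43.2 / 5 = 8.64

8.6400


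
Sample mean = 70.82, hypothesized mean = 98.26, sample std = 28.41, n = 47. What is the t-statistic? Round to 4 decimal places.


t = (xbar - mu0) / (s/sqrt(n))
xbar - mu0 = 70.82 - 98.26 = -27.44
sqrt(47) ≈ 6.85565460
s/sqrt(n) = 28.41 / 6.85565460 ≈ 4.14402441
t = -27.44 / 4.14402441 ≈ -6.621583

-6.6216


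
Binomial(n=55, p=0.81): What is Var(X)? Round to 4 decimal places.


Var = n*p*(1-p) = 55 * 0.81 * 0.19 = 8.4645

8.4645


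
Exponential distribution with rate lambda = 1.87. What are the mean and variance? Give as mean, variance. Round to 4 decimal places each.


mean = 1/lam, var = 1/lam^2
mean = 1 / 1.87 = 100/187 ≈ 0.534759
lam^2 = 1.87^2 = 3.4969
var = 1 / 3.4969 ≈ 0.285968

0.5348, 0.2860


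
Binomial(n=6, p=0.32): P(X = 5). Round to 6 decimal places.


P = C(n,k) * p^k * (1-p)^(n-k)
C(6,5) = 6
p^k = 0.32^5 ≈ 0.003355443
(1-p)^(n-k) = 0.68^1 = 0.68
P = 6 * 0.003355443 * 0.68 ≈ 0.013690

0.013690


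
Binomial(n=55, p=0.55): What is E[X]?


E[X] = n*p = 55 * 0.55 = 30.25

30.25


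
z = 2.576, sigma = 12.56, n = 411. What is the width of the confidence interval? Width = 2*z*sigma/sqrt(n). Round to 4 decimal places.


width = 2*z*sigma/sqrt(n)
2*z*sigma = 2 * 2.576 * 12.56 = 64.70912
sqrt(411) ≈ 20.273135
width = 64.70912 / 20.273135 ≈ 3.191866

3.1919


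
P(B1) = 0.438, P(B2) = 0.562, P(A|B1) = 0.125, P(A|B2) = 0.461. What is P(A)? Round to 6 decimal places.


P(A) = P(A|B1)*P(B1) + P(A|B2)*P(B2)
P(A|B1)*P(B1) = 0.125 * 0.438 = 0.05475
P(A|B2)*P(B2) = 0.461 * 0.562 = 0.259082
P(A) = 0.05475 + 0.259082 = 0.313832

0.313832


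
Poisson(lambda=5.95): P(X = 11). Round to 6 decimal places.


P = e^(-lam) * lam^k / k!
e^(-5.95) ≈ 0.002605841
lam^k = 5.95^11 ≈ 330892271.007840
k! = 11! = 39916800
P = 0.002605841 * 330892271.007840 / 39916800 ≈ 0.021601

0.021601


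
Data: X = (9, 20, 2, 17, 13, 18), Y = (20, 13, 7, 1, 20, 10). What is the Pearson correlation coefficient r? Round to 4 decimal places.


r = sum((xi-xbar)(yi-ybar)) / sqrt(sum((xi-xbar)^2) * sum((yi-ybar)^2))
n = 6, xbar = 79/6 ≈ 13.166667, ybar = 71/6 ≈ 11.833333
Sxy = sum((xi-xbar)(yi-ybar)) = -143/6 ≈ -23.833333
Sxx = sum((xi-xbar)^2) = 1361/6 ≈ 226.833333
Syy = sum((yi-ybar)^2) = 1673/6 ≈ 278.833333
sqrt(Sxx*Syy) ≈ 251.492931
r = Sxy / sqrt(Sxx*Syy) = -23.833333 / 251.492931 ≈ -0.094767

-0.0948


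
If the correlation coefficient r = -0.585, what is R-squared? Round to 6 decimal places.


R^2 = r^2 = (-0.585)^2 = 0.342225

0.342225


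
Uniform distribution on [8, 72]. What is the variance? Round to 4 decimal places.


Var = (b-a)^2 / 12
(b-a)^2 = (72 - 8)^2 = 4096
Var = 4096/12 ≈ 341.333333

341.3333


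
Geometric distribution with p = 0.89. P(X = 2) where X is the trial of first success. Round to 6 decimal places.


P = (1-p)^(k-1) * p
(1-p)^(k-1) = 0.11^1 = 0.11
P = 0.11 * 0.89 = 0.0979

0.097900


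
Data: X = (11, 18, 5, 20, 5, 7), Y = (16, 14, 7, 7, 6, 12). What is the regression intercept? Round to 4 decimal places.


a = ybar - b*xbar, where b = sum((xi-xbar)(yi-ybar)) / sum((xi-xbar)^2)
n = 6, xbar = 66/6 = 11, ybar = 62/6 = 31/3 ≈ 10.333333
Sxy = sum((xi-xbar)(yi-ybar)) = 35
Sxx = sum((xi-xbar)^2) = 218
b = Sxy / Sxx = 35/218 ≈ 0.160550
a = 10.333333 - 0.160550 * 11 = 5603/654 ≈ 8.567278

8.5673


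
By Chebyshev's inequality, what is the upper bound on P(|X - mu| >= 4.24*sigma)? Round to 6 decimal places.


P <= 1/k^2
k^2 = 4.24^2 = 17.9776
1/k^2 = 1 / 17.9776 ≈ 0.05562478

0.055625


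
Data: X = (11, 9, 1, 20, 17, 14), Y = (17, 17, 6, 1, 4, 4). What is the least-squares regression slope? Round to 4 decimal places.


b = sum((xi-xbar)(yi-ybar)) / sum((xi-xbar)^2)
n = 6, xbar = 72/6 = 12, ybar = 49/6 ≈ 8.166667
Sxy = sum((xi-xbar)(yi-ybar)) = -98
Sxx = sum((xi-xbar)^2) = 224
b = Sxy / Sxx = -0.4375

-0.4375


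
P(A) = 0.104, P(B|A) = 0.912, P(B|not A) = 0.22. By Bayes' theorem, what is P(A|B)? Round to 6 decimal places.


P(A|B) = P(B|A)*P(A) / P(B), P(B) = P(B|A)*P(A) + P(B|not A)*P(not A)
P(B|A)*P(A) = 0.912 * 0.104 = 0.094848
P(B|not A)*P(not A) = 0.22 * 0.896 = 0.19712
P(B) = 0.094848 + 0.19712 = 0.291968
P(A|B) = 0.094848 / 0.291968 = 741/2281 ≈ 0.32485752

0.324858


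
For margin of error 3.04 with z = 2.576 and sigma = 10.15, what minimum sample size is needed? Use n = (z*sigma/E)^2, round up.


z*sigma/E = 2.576 * 10.15 / 3.04 = 32683/3800 ≈ 8.600789
(z*sigma/E)^2 ≈ 73.973580
round up: n = 74

74


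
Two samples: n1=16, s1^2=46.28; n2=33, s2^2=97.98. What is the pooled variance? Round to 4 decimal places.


sp^2 = ((n1-1)*s1^2 + (n2-1)*s2^2)/(n1+n2-2)
(n1-1)*s1^2 = 15 * 46.28 = 694.2
(n2-1)*s2^2 = 32 * 97.98 = 3135.36
numerator = 694.2 + 3135.36 = 3829.56
n1+n2-2 = 47
sp^2 = 3829.56 / 47 = 81.48

81.4800


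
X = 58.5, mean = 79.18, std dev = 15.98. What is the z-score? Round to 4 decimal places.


z = (X - mu) / sigma
X - mu = 58.5 - 79.18 = -20.68
z = -20.68 / 15.98 = -22/17 ≈ -1.294118

-1.2941


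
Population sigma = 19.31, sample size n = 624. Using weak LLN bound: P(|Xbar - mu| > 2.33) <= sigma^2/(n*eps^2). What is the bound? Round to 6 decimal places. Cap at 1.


bound = min(1, sigma^2/(n*eps^2))
sigma^2 = 19.31^2 = 372.8761
n*eps^2 = 624 * 2.33^2 = 624 * 5.4289 = 3387.6336
sigma^2/(n*eps^2) = 372.8761 / 3387.6336 ≈ 0.11006978

0.110070


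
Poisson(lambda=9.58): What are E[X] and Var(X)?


E[X] = Var(X) = lambda = 9.58

9.58, 9.58


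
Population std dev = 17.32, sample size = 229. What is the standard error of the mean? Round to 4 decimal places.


SE = sigma / sqrt(n)
sqrt(229) ≈ 15.132746
SE = 17.32 / 15.132746 ≈ 1.144538

1.1445


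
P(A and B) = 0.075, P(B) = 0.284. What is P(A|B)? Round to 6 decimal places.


P(A|B) = P(A and B) / P(B) = 0.075 / 0.284 = 75/284 ≈ 0.26408451

0.264085


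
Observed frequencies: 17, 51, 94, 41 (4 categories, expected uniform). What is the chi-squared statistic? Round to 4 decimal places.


chi2 = sum((O-E)^2/E), E = total/4
total = 203, E = 203/4 = 50.75
(17 - 50.75)^2 / 50.75 = 1139.0625 / 50.75 = 18225/812 ≈ 22.444581
(51 - 50.75)^2 / 50.75 = 0.0625 / 50.75 = 1/812 ≈ 0.001232
(94 - 50.75)^2 / 50.75 = 1870.5625 / 50.75 = 29929/812 ≈ 36.858374
(41 - 50.75)^2 / 50.75 = 95.0625 / 50.75 = 1521/812 ≈ 1.873153
chi2 = 12419/203 ≈ 61.177340

61.1773


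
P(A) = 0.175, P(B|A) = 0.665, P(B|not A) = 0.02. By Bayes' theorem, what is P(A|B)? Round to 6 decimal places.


P(A|B) = P(B|A)*P(A) / P(B), P(B) = P(B|A)*P(A) + P(B|not A)*P(not A)
P(B|A)*P(A) = 0.665 * 0.175 = 0.116375
P(B|not A)*P(not A) = 0.02 * 0.825 = 0.0165
P(B) = 0.116375 + 0.0165 = 0.132875
P(A|B) = 0.116375 / 0.132875 = 931/1063 ≈ 0.87582314

0.875823


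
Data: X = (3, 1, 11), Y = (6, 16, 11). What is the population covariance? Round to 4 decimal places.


Cov = (1/n)*sum((xi-xbar)(yi-ybar))
n = 3, xbar = 15/3 = 5, ybar = 33/3 = 11
sum((xi-xbar)(yi-ybar)) = -10
Cov = -10 / 3 = -10/3 ≈ -3.333333

-3.3333


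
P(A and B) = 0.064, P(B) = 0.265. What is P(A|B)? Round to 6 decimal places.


P(A|B) = P(A and B) / P(B) = 0.064 / 0.265 = 64/265 ≈ 0.24150943

0.241509


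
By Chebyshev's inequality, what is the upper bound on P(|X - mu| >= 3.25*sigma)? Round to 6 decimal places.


P <= 1/k^2
k^2 = 3.25^2 = 10.5625
1/k^2 = 1 / 10.5625 = 16/169 ≈ 0.09467456

0.094675


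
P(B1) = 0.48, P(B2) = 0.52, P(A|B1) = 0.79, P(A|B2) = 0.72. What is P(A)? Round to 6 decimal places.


P(A) = P(A|B1)*P(B1) + P(A|B2)*P(B2)
P(A|B1)*P(B1) = 0.79 * 0.48 = 0.3792
P(A|B2)*P(B2) = 0.72 * 0.52 = 0.3744
P(A) = 0.3792 + 0.3744 = 0.7536

0.753600


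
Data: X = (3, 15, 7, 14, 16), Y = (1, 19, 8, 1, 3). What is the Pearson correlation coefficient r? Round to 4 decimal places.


r = sum((xi-xbar)(yi-ybar)) / sqrt(sum((xi-xbar)^2) * sum((yi-ybar)^2))
n = 5, xbar = 55/5 = 11, ybar = 32/5 = 6.4
Sxy = sum((xi-xbar)(yi-ybar)) = 54
Sxx = sum((xi-xbar)^2) = 130
Syy = sum((yi-ybar)^2) = 231.2
sqrt(Sxx*Syy) ≈ 173.366663
r = Sxy / sqrt(Sxx*Syy) = 54 / 173.366663 ≈ 0.311479

0.3115


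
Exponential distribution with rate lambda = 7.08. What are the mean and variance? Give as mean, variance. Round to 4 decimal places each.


mean = 1/lam, var = 1/lam^2
mean = 1 / 7.08 = 25/177 ≈ 0.141243
lam^2 = 7.08^2 = 50.1264
var = 1 / 50.1264 ≈ 0.019950

0.1412, 0.0199


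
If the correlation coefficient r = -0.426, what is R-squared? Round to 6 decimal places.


R^2 = r^2 = (-0.426)^2 = 0.181476

0.181476


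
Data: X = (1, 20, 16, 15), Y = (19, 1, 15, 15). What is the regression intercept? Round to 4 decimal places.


a = ybar - b*xbar, where b = sum((xi-xbar)(yi-ybar)) / sum((xi-xbar)^2)
n = 4, xbar = 52/4 = 13, ybar = 50/4 = 12.5
Sxy = sum((xi-xbar)(yi-ybar)) = -146
Sxx = sum((xi-xbar)^2) = 206
b = Sxy / Sxx = -73/103 ≈ -0.708738
a = 12.5 - (-0.708738) * 13 = 4473/206 ≈ 21.713592

21.7136


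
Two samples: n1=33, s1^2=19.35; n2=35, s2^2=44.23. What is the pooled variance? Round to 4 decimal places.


sp^2 = ((n1-1)*s1^2 + (n2-1)*s2^2)/(n1+n2-2)
(n1-1)*s1^2 = 32 * 19.35 = 619.2
(n2-1)*s2^2 = 34 * 44.23 = 1503.82
numerator = 619.2 + 1503.82 = 2123.02
n1+n2-2 = 66
sp^2 = 2123.02 / 66 = 106151/3300 ≈ 32.166970

32.1670


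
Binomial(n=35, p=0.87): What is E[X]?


E[X] = n*p = 35 * 0.87 = 30.45

30.45


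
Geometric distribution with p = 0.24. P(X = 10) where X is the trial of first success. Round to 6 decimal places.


P = (1-p)^(k-1) * p
(1-p)^(k-1) = 0.76^9 ≈ 0.08459064
P = 0.08459064 * 0.24 ≈ 0.02030175

0.020302


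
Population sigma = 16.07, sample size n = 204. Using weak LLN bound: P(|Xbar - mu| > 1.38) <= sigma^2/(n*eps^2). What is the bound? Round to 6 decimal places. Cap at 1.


bound = min(1, sigma^2/(n*eps^2))
sigma^2 = 16.07^2 = 258.2449
n*eps^2 = 204 * 1.38^2 = 204 * 1.9044 = 388.4976
sigma^2/(n*eps^2) = 258.2449 / 388.4976 ≈ 0.66472714

0.664727


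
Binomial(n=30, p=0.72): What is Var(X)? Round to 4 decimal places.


Var = n*p*(1-p) = 30 * 0.72 * 0.28 = 6.048

6.0480


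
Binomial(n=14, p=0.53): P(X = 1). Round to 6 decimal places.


P = C(n,k) * p^k * (1-p)^(n-k)
C(14,1) = 14
p^k = 0.53^1 = 0.53
(1-p)^(n-k) = 0.47^13 ≈ 0.00005461000
P = 14 * 0.53 * 0.00005461000 ≈ 0.000405

0.000405


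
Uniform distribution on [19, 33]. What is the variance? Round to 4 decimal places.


Var = (b-a)^2 / 12
(b-a)^2 = (33 - 19)^2 = 196
Var = 196/12 ≈ 16.333333

16.3333


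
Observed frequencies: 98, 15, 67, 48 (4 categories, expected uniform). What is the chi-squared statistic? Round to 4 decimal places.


chi2 = sum((O-E)^2/E), E = total/4
total = 228, E = 228/4 = 57
(98 - 57)^2 / 57 = 1681 / 57 = 1681/57 ≈ 29.491228
(15 - 57)^2 / 57 = 1764 / 57 = 588/19 ≈ 30.947368
(67 - 57)^2 / 57 = 100 / 57 = 100/57 ≈ 1.754386
(48 - 57)^2 / 57 = 81 / 57 = 27/19 ≈ 1.421053
chi2 = 3626/57 ≈ 63.614035

63.6140


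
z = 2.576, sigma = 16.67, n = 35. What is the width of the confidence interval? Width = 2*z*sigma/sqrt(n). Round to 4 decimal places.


width = 2*z*sigma/sqrt(n)
2*z*sigma = 2 * 2.576 * 16.67 = 85.88384
sqrt(35) ≈ 5.916080
width = 85.88384 / 5.916080 ≈ 14.517019

14.5170


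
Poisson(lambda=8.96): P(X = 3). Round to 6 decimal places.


P = e^(-lam) * lam^k / k!
e^(-8.96) ≈ 0.0001284463
lam^k = 8.96^3 = 719.323136
k! = 3! = 6
P = 0.0001284463 * 719.323136 / 6 ≈ 0.015399

0.015399


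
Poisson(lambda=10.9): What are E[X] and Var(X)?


E[X] = Var(X) = lambda = 10.9

10.9, 10.9


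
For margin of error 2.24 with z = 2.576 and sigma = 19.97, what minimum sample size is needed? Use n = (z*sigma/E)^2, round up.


z*sigma/E = 2.576 * 19.97 / 2.24 = 22.9655
(z*sigma/E)^2 ≈ 527.414190
round up: n = 528

528


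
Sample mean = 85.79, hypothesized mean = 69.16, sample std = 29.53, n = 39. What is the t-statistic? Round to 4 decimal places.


t = (xbar - mu0) / (s/sqrt(n))
xbar - mu0 = 85.79 - 69.16 = 16.63
sqrt(39) ≈ 6.24499800
s/sqrt(n) = 29.53 / 6.24499800 ≈ 4.72858438
t = 16.63 / 4.72858438 ≈ 3.516909

3.5169


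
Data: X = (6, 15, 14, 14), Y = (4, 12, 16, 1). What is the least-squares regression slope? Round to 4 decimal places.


b = sum((xi-xbar)(yi-ybar)) / sum((xi-xbar)^2)
n = 4, xbar = 49/4 = 12.25, ybar = 33/4 = 8.25
Sxy = sum((xi-xbar)(yi-ybar)) = 37.75
Sxx = sum((xi-xbar)^2) = 52.75
b = Sxy / Sxx = 151/211 ≈ 0.715640

0.7156


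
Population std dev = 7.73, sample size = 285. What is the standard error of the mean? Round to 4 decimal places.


SE = sigma / sqrt(n)
sqrt(285) ≈ 16.881943
SE = 7.73 / 16.881943 ≈ 0.457886

0.4579


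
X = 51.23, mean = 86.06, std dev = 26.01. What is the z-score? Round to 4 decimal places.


z = (X - mu) / sigma
X - mu = 51.23 - 86.06 = -34.83
z = -34.83 / 26.01 = -387/289 ≈ -1.339100

-1.3391


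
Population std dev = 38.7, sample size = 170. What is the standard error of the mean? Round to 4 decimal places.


SE = sigma / sqrt(n)
sqrt(170) ≈ 13.038405
SE = 38.7 / 13.038405 ≈ 2.968155

2.9682


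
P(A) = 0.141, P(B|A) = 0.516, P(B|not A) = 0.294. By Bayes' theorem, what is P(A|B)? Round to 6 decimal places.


P(A|B) = P(B|A)*P(A) / P(B), P(B) = P(B|A)*P(A) + P(B|not A)*P(not A)
P(B|A)*P(A) = 0.516 * 0.141 = 0.072756
P(B|not A)*P(not A) = 0.294 * 0.859 = 0.252546
P(B) = 0.072756 + 0.252546 = 0.325302
P(A|B) = 0.072756 / 0.325302 ≈ 0.22365679

0.223657


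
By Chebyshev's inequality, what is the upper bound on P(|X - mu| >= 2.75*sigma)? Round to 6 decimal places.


P <= 1/k^2
k^2 = 2.75^2 = 7.5625
1/k^2 = 1 / 7.5625 = 16/121 ≈ 0.13223140

0.132231


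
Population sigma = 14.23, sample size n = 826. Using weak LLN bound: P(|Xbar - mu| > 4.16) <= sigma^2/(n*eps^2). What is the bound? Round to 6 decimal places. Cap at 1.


bound = min(1, sigma^2/(n*eps^2))
sigma^2 = 14.23^2 = 202.4929
n*eps^2 = 826 * 4.16^2 = 826 * 17.3056 = 14294.4256
sigma^2/(n*eps^2) = 202.4929 / 14294.4256 ≈ 0.01416586

0.014166


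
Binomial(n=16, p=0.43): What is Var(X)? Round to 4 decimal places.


Var = n*p*(1-p) = 16 * 0.43 * 0.57 = 3.9216

3.9216


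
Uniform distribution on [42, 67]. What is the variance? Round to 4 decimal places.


Var = (b-a)^2 / 12
(b-a)^2 = (67 - 42)^2 = 625
Var = 625/12 ≈ 52.083333

52.0833


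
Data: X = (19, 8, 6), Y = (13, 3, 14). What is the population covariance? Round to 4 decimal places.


Cov = (1/n)*sum((xi-xbar)(yi-ybar))
n = 3, xbar = 33/3 = 11, ybar = 30/3 = 10
sum((xi-xbar)(yi-ybar)) = 25
Cov = 25 / 3 = 25/3 ≈ 8.333333

8.3333


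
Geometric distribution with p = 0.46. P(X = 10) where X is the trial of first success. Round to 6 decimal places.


P = (1-p)^(k-1) * p
(1-p)^(k-1) = 0.54^9 ≈ 0.003904306
P = 0.003904306 * 0.46 ≈ 0.001795981

0.001796


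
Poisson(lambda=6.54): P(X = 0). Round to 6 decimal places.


P = e^(-lam) * lam^k / k!
e^(-6.54) ≈ 0.001444488
lam^k = 6.54^0 = 1
k! = 0! = 1
P = 0.001444488 * 1 / 1 ≈ 0.001444

0.001444


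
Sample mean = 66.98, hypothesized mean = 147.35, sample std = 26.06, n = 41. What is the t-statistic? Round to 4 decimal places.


t = (xbar - mu0) / (s/sqrt(n))
xbar - mu0 = 66.98 - 147.35 = -80.37
sqrt(41) ≈ 6.40312424
s/sqrt(n) = 26.06 / 6.40312424 ≈ 4.06988823
t = -80.37 / 4.06988823 ≈ -19.747471

-19.7475


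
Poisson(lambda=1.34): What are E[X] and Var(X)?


E[X] = Var(X) = lambda = 1.34

1.34, 1.34


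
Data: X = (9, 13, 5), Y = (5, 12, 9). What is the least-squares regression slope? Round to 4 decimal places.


b = sum((xi-xbar)(yi-ybar)) / sum((xi-xbar)^2)
n = 3, xbar = 27/3 = 9, ybar = 26/3 ≈ 8.666667
Sxy = sum((xi-xbar)(yi-ybar)) = 12
Sxx = sum((xi-xbar)^2) = 32
b = Sxy / Sxx = 0.375

0.3750


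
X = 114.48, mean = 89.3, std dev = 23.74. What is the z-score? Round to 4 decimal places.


z = (X - mu) / sigma
X - mu = 114.48 - 89.3 = 25.18
z = 25.18 / 23.74 = 1259/1187 ≈ 1.060657

1.0607


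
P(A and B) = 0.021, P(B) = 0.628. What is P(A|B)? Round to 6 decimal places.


P(A|B) = P(A and B) / P(B) = 0.021 / 0.628 = 21/628 ≈ 0.03343949

0.033439


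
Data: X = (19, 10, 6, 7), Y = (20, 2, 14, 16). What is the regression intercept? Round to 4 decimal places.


a = ybar - b*xbar, where b = sum((xi-xbar)(yi-ybar)) / sum((xi-xbar)^2)
n = 4, xbar = 42/4 = 10.5, ybar = 52/4 = 13
Sxy = sum((xi-xbar)(yi-ybar)) = 50
Sxx = sum((xi-xbar)^2) = 105
b = Sxy / Sxx = 10/21 ≈ 0.476190
a = 13 - 0.476190 * 10.5 = 8

8.0000


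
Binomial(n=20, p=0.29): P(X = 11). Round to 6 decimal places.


P = C(n,k) * p^k * (1-p)^(n-k)
C(20,11) = 167960
p^k = 0.29^11 ≈ 0.000001220051
(1-p)^(n-k) = 0.71^9 ≈ 0.04584850
P = 167960 * 0.000001220051 * 0.04584850 ≈ 0.009395

0.009395


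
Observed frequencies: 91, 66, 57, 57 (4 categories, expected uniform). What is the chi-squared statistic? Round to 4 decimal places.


chi2 = sum((O-E)^2/E), E = total/4
total = 271, E = 271/4 = 67.75
(91 - 67.75)^2 / 67.75 = 540.5625 / 67.75 = 8649/1084 ≈ 7.978782
(66 - 67.75)^2 / 67.75 = 3.0625 / 67.75 = 49/1084 ≈ 0.045203
(57 - 67.75)^2 / 67.75 = 115.5625 / 67.75 = 1849/1084 ≈ 1.705720
(57 - 67.75)^2 / 67.75 = 115.5625 / 67.75 = 1849/1084 ≈ 1.705720
chi2 = 3099/271 ≈ 11.435424

11.4354


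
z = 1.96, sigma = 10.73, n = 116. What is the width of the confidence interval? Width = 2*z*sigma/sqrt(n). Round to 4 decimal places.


width = 2*z*sigma/sqrt(n)
2*z*sigma = 2 * 1.96 * 10.73 = 42.0616
sqrt(116) ≈ 10.770330
width = 42.0616 / 10.770330 ≈ 3.905322

3.9053


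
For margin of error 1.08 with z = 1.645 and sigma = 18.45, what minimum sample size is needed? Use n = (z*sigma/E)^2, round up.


z*sigma/E = 1.645 * 18.45 / 1.08 = 13489/480 ≈ 28.102083
(z*sigma/E)^2 ≈ 789.727088
round up: n = 790

790


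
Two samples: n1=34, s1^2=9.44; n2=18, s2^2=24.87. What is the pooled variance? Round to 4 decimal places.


sp^2 = ((n1-1)*s1^2 + (n2-1)*s2^2)/(n1+n2-2)
(n1-1)*s1^2 = 33 * 9.44 = 311.52
(n2-1)*s2^2 = 17 * 24.87 = 422.79
numerator = 311.52 + 422.79 = 734.31
n1+n2-2 = 50
sp^2 = 734.31 / 50 = 14.6862

14.6862


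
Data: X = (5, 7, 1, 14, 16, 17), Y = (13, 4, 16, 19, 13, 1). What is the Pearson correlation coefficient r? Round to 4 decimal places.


r = sum((xi-xbar)(yi-ybar)) / sqrt(sum((xi-xbar)^2) * sum((yi-ybar)^2))
n = 6, xbar = 60/6 = 10, ybar = 66/6 = 11
Sxy = sum((xi-xbar)(yi-ybar)) = -60
Sxx = sum((xi-xbar)^2) = 216
Syy = sum((yi-ybar)^2) = 246
sqrt(Sxx*Syy) ≈ 230.512473
r = Sxy / sqrt(Sxx*Syy) = -60 / 230.512473 ≈ -0.260290

-0.2603


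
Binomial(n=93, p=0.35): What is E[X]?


E[X] = n*p = 93 * 0.35 = 32.55

32.55


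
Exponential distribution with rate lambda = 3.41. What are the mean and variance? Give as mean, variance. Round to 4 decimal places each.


mean = 1/lam, var = 1/lam^2
mean = 1 / 3.41 = 100/341 ≈ 0.293255
lam^2 = 3.41^2 = 11.6281
var = 1 / 11.6281 ≈ 0.085999

0.2933, 0.0860


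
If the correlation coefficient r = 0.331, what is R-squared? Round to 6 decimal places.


R^2 = r^2 = (0.331)^2 = 0.109561

0.109561


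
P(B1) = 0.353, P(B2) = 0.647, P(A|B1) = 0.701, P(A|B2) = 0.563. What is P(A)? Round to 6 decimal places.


P(A) = P(A|B1)*P(B1) + P(A|B2)*P(B2)
P(A|B1)*P(B1) = 0.701 * 0.353 = 0.247453
P(A|B2)*P(B2) = 0.563 * 0.647 = 0.364261
P(A) = 0.247453 + 0.364261 = 0.611714

0.611714


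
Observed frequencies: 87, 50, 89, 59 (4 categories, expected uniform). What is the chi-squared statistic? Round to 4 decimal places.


chi2 = sum((O-E)^2/E), E = total/4
total = 285, E = 285/4 = 71.25
(87 - 71.25)^2 / 71.25 = 248.0625 / 71.25 = 1323/380 ≈ 3.481579
(50 - 71.25)^2 / 71.25 = 451.5625 / 71.25 = 1445/228 ≈ 6.337719
(89 - 71.25)^2 / 71.25 = 315.0625 / 71.25 = 5041/1140 ≈ 4.421930
(59 - 71.25)^2 / 71.25 = 150.0625 / 71.25 = 2401/1140 ≈ 2.106140
chi2 = 1553/95 ≈ 16.347368

16.3474


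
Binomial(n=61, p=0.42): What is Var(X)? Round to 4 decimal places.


Var = n*p*(1-p) = 61 * 0.42 * 0.58 = 14.8596

14.8596


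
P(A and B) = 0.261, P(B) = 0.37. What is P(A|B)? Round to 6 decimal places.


P(A|B) = P(A and B) / P(B) = 0.261 / 0.37 = 261/370 ≈ 0.70540541

0.705405


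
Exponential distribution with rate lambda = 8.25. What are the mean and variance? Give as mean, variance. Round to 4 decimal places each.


mean = 1/lam, var = 1/lam^2
mean = 1 / 8.25 = 4/33 ≈ 0.121212
lam^2 = 8.25^2 = 68.0625
var = 1 / 68.0625 = 16/1089 ≈ 0.014692

0.1212, 0.0147


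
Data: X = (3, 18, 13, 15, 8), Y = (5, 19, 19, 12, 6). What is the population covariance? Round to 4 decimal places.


Cov = (1/n)*sum((xi-xbar)(yi-ybar))
n = 5, xbar = 57/5 = 11.4, ybar = 61/5 = 12.2
sum((xi-xbar)(yi-ybar)) = 136.6
Cov = 136.6 / 5 = 27.32

27.3200


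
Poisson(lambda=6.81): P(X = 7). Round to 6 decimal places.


P = e^(-lam) * lam^k / k!
e^(-6.81) ≈ 0.001102693
lam^k = 6.81^7 ≈ 679250.213177
k! = 7! = 5040
P = 0.001102693 * 679250.213177 / 5040 ≈ 0.148612

0.148612


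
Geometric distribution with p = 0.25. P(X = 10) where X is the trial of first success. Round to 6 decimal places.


P = (1-p)^(k-1) * p
(1-p)^(k-1) = 0.75^9 ≈ 0.07508469
P = 0.07508469 * 0.25 ≈ 0.01877117

0.018771


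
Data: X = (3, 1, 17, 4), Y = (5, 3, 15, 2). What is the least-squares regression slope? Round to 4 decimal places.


b = sum((xi-xbar)(yi-ybar)) / sum((xi-xbar)^2)
n = 4, xbar = 25/4 = 6.25, ybar = 25/4 = 6.25
Sxy = sum((xi-xbar)(yi-ybar)) = 124.75
Sxx = sum((xi-xbar)^2) = 158.75
b = Sxy / Sxx = 499/635 ≈ 0.785827

0.7858


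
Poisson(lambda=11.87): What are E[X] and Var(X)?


E[X] = Var(X) = lambda = 11.87

11.87, 11.87


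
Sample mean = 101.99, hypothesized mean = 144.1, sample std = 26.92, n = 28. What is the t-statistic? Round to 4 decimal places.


t = (xbar - mu0) / (s/sqrt(n))
xbar - mu0 = 101.99 - 144.1 = -42.11
sqrt(28) ≈ 5.29150262
s/sqrt(n) = 26.92 / 5.29150262 ≈ 5.08740181
t = -42.11 / 5.08740181 ≈ -8.277310

-8.2773


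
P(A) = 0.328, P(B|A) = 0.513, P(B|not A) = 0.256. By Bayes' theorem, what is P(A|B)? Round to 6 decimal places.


P(A|B) = P(B|A)*P(A) / P(B), P(B) = P(B|A)*P(A) + P(B|not A)*P(not A)
P(B|A)*P(A) = 0.513 * 0.328 = 0.168264
P(B|not A)*P(not A) = 0.256 * 0.672 = 0.172032
P(B) = 0.168264 + 0.172032 = 0.340296
P(A|B) = 0.168264 / 0.340296 ≈ 0.49446364

0.494464


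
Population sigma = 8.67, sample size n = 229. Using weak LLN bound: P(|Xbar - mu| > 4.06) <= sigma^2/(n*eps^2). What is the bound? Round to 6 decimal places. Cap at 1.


bound = min(1, sigma^2/(n*eps^2))
sigma^2 = 8.67^2 = 75.1689
n*eps^2 = 229 * 4.06^2 = 229 * 16.4836 = 3774.7444
sigma^2/(n*eps^2) = 75.1689 / 3774.7444 ≈ 0.01991364

0.019914


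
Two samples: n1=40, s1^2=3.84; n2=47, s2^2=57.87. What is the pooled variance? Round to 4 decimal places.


sp^2 = ((n1-1)*s1^2 + (n2-1)*s2^2)/(n1+n2-2)
(n1-1)*s1^2 = 39 * 3.84 = 149.76
(n2-1)*s2^2 = 46 * 57.87 = 2662.02
numerator = 149.76 + 2662.02 = 2811.78
n1+n2-2 = 85
sp^2 = 2811.78 / 85 = 140589/4250 ≈ 33.079765

33.0798


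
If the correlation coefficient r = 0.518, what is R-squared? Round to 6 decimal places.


R^2 = r^2 = (0.518)^2 = 0.268324

0.268324


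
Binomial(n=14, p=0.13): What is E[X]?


E[X] = n*p = 14 * 0.13 = 1.82

1.82


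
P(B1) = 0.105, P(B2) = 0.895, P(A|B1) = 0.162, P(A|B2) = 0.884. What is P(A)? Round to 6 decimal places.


P(A) = P(A|B1)*P(B1) + P(A|B2)*P(B2)
P(A|B1)*P(B1) = 0.162 * 0.105 = 0.01701
P(A|B2)*P(B2) = 0.884 * 0.895 = 0.79118
P(A) = 0.01701 + 0.79118 = 0.80819

0.808190


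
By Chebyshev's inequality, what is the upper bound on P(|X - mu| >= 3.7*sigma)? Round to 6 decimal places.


P <= 1/k^2
k^2 = 3.7^2 = 13.69
1/k^2 = 1 / 13.69 = 100/1369 ≈ 0.07304602

0.073046


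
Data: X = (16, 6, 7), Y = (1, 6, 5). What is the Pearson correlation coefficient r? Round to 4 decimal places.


r = sum((xi-xbar)(yi-ybar)) / sqrt(sum((xi-xbar)^2) * sum((yi-ybar)^2))
n = 3, xbar = 29/3 ≈ 9.666667, ybar = 12/3 = 4
Sxy = sum((xi-xbar)(yi-ybar)) = -29
Sxx = sum((xi-xbar)^2) = 182/3 ≈ 60.666667
Syy = sum((yi-ybar)^2) = 14
sqrt(Sxx*Syy) ≈ 29.143324
r = Sxy / sqrt(Sxx*Syy) = -29 / 29.143324 ≈ -0.995082

-0.9951


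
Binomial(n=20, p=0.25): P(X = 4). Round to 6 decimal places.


P = C(n,k) * p^k * (1-p)^(n-k)
C(20,4) = 4845
p^k = 0.25^4 = 0.00390625
(1-p)^(n-k) = 0.75^16 ≈ 0.01002260
P = 4845 * 0.00390625 * 0.01002260 ≈ 0.189685

0.189685


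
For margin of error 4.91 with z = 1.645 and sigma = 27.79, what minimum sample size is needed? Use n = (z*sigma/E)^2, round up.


z*sigma/E = 1.645 * 27.79 / 4.91 ≈ 9.310499
(z*sigma/E)^2 ≈ 86.685391
round up: n = 87

87


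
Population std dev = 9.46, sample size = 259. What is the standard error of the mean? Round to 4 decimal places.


SE = sigma / sqrt(n)
sqrt(259) ≈ 16.093477
SE = 9.46 / 16.093477 ≈ 0.587816

0.5878


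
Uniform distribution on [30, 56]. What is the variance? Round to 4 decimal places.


Var = (b-a)^2 / 12
(b-a)^2 = (56 - 30)^2 = 676
Var = 676/12 ≈ 56.333333

56.3333


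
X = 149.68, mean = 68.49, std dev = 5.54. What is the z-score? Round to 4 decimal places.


z = (X - mu) / sigma
X - mu = 149.68 - 68.49 = 81.19
z = 81.19 / 5.54 = 8119/554 ≈ 14.655235

14.6552


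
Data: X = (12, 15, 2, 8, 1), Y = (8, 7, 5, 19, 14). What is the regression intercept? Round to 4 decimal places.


a = ybar - b*xbar, where b = sum((xi-xbar)(yi-ybar)) / sum((xi-xbar)^2)
n = 5, xbar = 38/5 = 7.6, ybar = 53/5 = 10.6
Sxy = sum((xi-xbar)(yi-ybar)) = -25.8
Sxx = sum((xi-xbar)^2) = 149.2
b = Sxy / Sxx = -129/746 ≈ -0.172922
a = 10.6 - (-0.172922) * 7.6 = 4444/373 ≈ 11.914209

11.9142


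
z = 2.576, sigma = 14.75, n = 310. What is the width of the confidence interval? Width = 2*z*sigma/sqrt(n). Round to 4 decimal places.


width = 2*z*sigma/sqrt(n)
2*z*sigma = 2 * 2.576 * 14.75 = 75.992
sqrt(310) ≈ 17.606817
width = 75.992 / 17.606817 ≈ 4.316056

4.3161


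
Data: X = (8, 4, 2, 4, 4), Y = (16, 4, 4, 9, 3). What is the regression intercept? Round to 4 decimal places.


a = ybar - b*xbar, where b = sum((xi-xbar)(yi-ybar)) / sum((xi-xbar)^2)
n = 5, xbar = 22/5 = 4.4, ybar = 36/5 = 7.2
Sxy = sum((xi-xbar)(yi-ybar)) = 41.6
Sxx = sum((xi-xbar)^2) = 19.2
b = Sxy / Sxx = 13/6 ≈ 2.166667
a = 7.2 - 2.166667 * 4.4 = -7/3 ≈ -2.333333

-2.3333


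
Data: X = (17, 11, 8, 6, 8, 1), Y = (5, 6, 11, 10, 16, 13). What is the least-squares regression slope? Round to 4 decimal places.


b = sum((xi-xbar)(yi-ybar)) / sum((xi-xbar)^2)
n = 6, xbar = 51/6 = 8.5, ybar = 61/6 ≈ 10.166667
Sxy = sum((xi-xbar)(yi-ybar)) = -78.5
Sxx = sum((xi-xbar)^2) = 141.5
b = Sxy / Sxx = -157/283 ≈ -0.554770

-0.5548


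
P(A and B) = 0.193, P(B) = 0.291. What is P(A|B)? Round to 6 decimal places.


P(A|B) = P(A and B) / P(B) = 0.193 / 0.291 = 193/291 ≈ 0.66323024

0.663230


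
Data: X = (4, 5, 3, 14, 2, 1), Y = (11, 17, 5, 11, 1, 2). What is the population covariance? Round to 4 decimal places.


Cov = (1/n)*sum((xi-xbar)(yi-ybar))
n = 6, xbar = 29/6 ≈ 4.833333, ybar = 47/6 ≈ 7.833333
sum((xi-xbar)(yi-ybar)) = 449/6 ≈ 74.833333
Cov = 74.833333 / 6 = 449/36 ≈ 12.472222

12.4722


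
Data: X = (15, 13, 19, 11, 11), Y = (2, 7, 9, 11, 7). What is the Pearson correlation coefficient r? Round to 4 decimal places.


r = sum((xi-xbar)(yi-ybar)) / sqrt(sum((xi-xbar)^2) * sum((yi-ybar)^2))
n = 5, xbar = 69/5 = 13.8, ybar = 36/5 = 7.2
Sxy = sum((xi-xbar)(yi-ybar)) = -6.8
Sxx = sum((xi-xbar)^2) = 44.8
Syy = sum((yi-ybar)^2) = 44.8
sqrt(Sxx*Syy) = 44.8
r = Sxy / sqrt(Sxx*Syy) = -6.8 / 44.8 = -17/112 ≈ -0.151786

-0.1518


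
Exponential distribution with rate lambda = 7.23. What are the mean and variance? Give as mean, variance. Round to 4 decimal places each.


mean = 1/lam, var = 1/lam^2
mean = 1 / 7.23 = 100/723 ≈ 0.138313
lam^2 = 7.23^2 = 52.2729
var = 1 / 52.2729 ≈ 0.019130

0.1383, 0.0191


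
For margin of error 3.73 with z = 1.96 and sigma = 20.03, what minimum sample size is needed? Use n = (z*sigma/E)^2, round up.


z*sigma/E = 1.96 * 20.03 / 3.73 = 98147/9325 ≈ 10.525147
(z*sigma/E)^2 ≈ 110.778729
round up: n = 111

111


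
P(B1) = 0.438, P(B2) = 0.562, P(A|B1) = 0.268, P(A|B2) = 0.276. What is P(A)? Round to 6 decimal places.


P(A) = P(A|B1)*P(B1) + P(A|B2)*P(B2)
P(A|B1)*P(B1) = 0.268 * 0.438 = 0.117384
P(A|B2)*P(B2) = 0.276 * 0.562 = 0.155112
P(A) = 0.117384 + 0.155112 = 0.272496

0.272496


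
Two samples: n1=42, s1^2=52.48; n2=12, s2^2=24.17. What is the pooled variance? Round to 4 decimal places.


sp^2 = ((n1-1)*s1^2 + (n2-1)*s2^2)/(n1+n2-2)
(n1-1)*s1^2 = 41 * 52.48 = 2151.68
(n2-1)*s2^2 = 11 * 24.17 = 265.87
numerator = 2151.68 + 265.87 = 2417.55
n1+n2-2 = 52
sp^2 = 2417.55 / 52 = 48351/1040 ≈ 46.491346

46.4913


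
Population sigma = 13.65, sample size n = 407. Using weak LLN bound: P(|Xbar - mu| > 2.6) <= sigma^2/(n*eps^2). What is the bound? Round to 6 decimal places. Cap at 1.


bound = min(1, sigma^2/(n*eps^2))
sigma^2 = 13.65^2 = 186.3225
n*eps^2 = 407 * 2.6^2 = 407 * 6.76 = 2751.32
sigma^2/(n*eps^2) = 186.3225 / 2751.32 = 441/6512 ≈ 0.06772113

0.067721


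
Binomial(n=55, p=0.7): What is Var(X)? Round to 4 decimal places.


Var = n*p*(1-p) = 55 * 0.7 * 0.3 = 11.55

11.5500


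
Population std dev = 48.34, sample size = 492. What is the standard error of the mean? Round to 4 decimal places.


SE = sigma / sqrt(n)
sqrt(492) ≈ 22.181073
SE = 48.34 / 22.181073 ≈ 2.179336

2.1793


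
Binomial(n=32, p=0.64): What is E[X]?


E[X] = n*p = 32 * 0.64 = 20.48

20.48


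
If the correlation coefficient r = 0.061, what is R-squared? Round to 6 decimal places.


R^2 = r^2 = (0.061)^2 = 0.003721

0.003721


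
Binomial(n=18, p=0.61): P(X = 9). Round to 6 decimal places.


P = C(n,k) * p^k * (1-p)^(n-k)
C(18,9) = 48620
p^k = 0.61^9 ≈ 0.01169415
(1-p)^(n-k) = 0.39^9 ≈ 0.0002087284
P = 48620 * 0.01169415 * 0.0002087284 ≈ 0.118677

0.118677


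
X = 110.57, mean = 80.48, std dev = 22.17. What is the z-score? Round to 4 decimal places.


z = (X - mu) / sigma
X - mu = 110.57 - 80.48 = 30.09
z = 30.09 / 22.17 = 1003/739 ≈ 1.357240

1.3572


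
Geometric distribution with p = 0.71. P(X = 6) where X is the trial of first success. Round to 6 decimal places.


P = (1-p)^(k-1) * p
(1-p)^(k-1) = 0.29^5 ≈ 0.002051115
P = 0.002051115 * 0.71 ≈ 0.001456292

0.001456


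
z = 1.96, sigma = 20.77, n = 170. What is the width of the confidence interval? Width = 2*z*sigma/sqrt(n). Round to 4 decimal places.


width = 2*z*sigma/sqrt(n)
2*z*sigma = 2 * 1.96 * 20.77 = 81.4184
sqrt(170) ≈ 13.038405
width = 81.4184 / 13.038405 ≈ 6.244506

6.2445


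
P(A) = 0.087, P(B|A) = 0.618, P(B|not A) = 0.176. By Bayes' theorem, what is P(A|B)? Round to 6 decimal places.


P(A|B) = P(B|A)*P(A) / P(B), P(B) = P(B|A)*P(A) + P(B|not A)*P(not A)
P(B|A)*P(A) = 0.618 * 0.087 = 0.053766
P(B|not A)*P(not A) = 0.176 * 0.913 = 0.160688
P(B) = 0.053766 + 0.160688 = 0.214454
P(A|B) = 0.053766 / 0.214454 ≈ 0.25071111

0.250711


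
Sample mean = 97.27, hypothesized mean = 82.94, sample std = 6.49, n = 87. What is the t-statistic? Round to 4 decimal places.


t = (xbar - mu0) / (s/sqrt(n))
xbar - mu0 = 97.27 - 82.94 = 14.33
sqrt(87) ≈ 9.32737905
s/sqrt(n) = 6.49 / 9.32737905 ≈ 0.69580104
t = 14.33 / 0.69580104 ≈ 20.594968

20.5950


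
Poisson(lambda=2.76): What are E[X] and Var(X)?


E[X] = Var(X) = lambda = 2.76

2.76, 2.76


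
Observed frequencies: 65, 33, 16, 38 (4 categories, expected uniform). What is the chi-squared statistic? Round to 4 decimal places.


chi2 = sum((O-E)^2/E), E = total/4
total = 152, E = 152/4 = 38
(65 - 38)^2 / 38 = 729 / 38 = 729/38 ≈ 19.184211
(33 - 38)^2 / 38 = 25 / 38 = 25/38 ≈ 0.657895
(16 - 38)^2 / 38 = 484 / 38 = 242/19 ≈ 12.736842
(38 - 38)^2 / 38 = 0 / 38 = 0
chi2 = 619/19 ≈ 32.578947

32.5789


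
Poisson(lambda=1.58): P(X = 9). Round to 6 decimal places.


P = e^(-lam) * lam^k / k!
e^(-1.58) ≈ 0.2059751
lam^k = 1.58^9 ≈ 61.364017
k! = 9! = 362880
P = 0.2059751 * 61.364017 / 362880 ≈ 0.000035

0.000035


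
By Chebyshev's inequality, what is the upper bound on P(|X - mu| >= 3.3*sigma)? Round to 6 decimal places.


P <= 1/k^2
k^2 = 3.3^2 = 10.89
1/k^2 = 1 / 10.89 = 100/1089 ≈ 0.09182736

0.091827


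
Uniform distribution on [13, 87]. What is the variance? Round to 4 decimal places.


Var = (b-a)^2 / 12
(b-a)^2 = (87 - 13)^2 = 5476
Var = 5476/12 ≈ 456.333333

456.3333


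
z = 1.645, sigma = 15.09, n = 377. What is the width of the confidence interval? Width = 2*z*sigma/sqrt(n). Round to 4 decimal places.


width = 2*z*sigma/sqrt(n)
2*z*sigma = 2 * 1.645 * 15.09 = 49.6461
sqrt(377) ≈ 19.416488
width = 49.6461 / 19.416488 ≈ 2.556904

2.5569


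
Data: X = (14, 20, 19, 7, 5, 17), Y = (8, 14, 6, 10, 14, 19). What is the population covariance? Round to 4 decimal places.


Cov = (1/n)*sum((xi-xbar)(yi-ybar))
n = 6, xbar = 82/6 = 41/3 ≈ 13.666667, ybar = 71/6 ≈ 11.833333
sum((xi-xbar)(yi-ybar)) = -4/3 ≈ -1.333333
Cov = -1.333333 / 6 = -2/9 ≈ -0.222222

-0.2222


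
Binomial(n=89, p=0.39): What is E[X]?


E[X] = n*p = 89 * 0.39 = 34.71

34.71


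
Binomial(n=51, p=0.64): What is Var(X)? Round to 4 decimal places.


Var = n*p*(1-p) = 51 * 0.64 * 0.36 = 11.7504

11.7504


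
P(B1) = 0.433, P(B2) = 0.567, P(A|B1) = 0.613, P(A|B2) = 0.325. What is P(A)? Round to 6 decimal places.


P(A) = P(A|B1)*P(B1) + P(A|B2)*P(B2)
P(A|B1)*P(B1) = 0.613 * 0.433 = 0.265429
P(A|B2)*P(B2) = 0.325 * 0.567 = 0.184275
P(A) = 0.265429 + 0.184275 = 0.449704

0.449704
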